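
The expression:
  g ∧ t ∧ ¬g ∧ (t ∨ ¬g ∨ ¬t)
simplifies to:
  False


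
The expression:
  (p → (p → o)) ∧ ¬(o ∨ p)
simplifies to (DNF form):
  ¬o ∧ ¬p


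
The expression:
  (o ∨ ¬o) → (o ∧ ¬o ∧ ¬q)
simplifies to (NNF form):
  False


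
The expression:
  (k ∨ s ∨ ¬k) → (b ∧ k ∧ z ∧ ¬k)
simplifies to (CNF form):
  False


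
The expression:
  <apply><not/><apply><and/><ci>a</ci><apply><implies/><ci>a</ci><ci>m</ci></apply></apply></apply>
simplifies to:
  <apply><or/><apply><not/><ci>a</ci></apply><apply><not/><ci>m</ci></apply></apply>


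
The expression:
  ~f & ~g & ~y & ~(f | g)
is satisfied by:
  {g: False, y: False, f: False}


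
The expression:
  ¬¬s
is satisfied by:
  {s: True}


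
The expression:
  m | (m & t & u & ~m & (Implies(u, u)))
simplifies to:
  m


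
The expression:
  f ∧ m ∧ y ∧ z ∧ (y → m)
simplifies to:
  f ∧ m ∧ y ∧ z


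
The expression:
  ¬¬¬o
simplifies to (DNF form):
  ¬o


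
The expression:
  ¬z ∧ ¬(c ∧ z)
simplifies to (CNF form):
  ¬z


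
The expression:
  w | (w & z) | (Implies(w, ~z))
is always true.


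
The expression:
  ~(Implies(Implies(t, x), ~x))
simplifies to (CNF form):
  x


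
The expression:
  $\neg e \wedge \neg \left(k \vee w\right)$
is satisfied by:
  {e: False, w: False, k: False}


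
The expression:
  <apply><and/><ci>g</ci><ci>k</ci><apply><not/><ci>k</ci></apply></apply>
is never true.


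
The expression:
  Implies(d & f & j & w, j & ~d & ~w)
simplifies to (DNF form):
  ~d | ~f | ~j | ~w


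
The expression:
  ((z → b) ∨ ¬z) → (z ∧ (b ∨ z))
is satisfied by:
  {z: True}


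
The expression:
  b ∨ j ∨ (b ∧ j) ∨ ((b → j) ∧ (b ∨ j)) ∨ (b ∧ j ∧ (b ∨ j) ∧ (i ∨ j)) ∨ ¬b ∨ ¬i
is always true.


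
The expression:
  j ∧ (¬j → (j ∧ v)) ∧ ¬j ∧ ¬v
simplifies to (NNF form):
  False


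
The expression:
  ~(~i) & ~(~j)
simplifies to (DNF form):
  i & j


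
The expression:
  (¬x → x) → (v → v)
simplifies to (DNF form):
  True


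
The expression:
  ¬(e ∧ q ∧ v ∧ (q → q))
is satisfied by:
  {v: False, q: False, e: False}
  {e: True, v: False, q: False}
  {q: True, v: False, e: False}
  {e: True, q: True, v: False}
  {v: True, e: False, q: False}
  {e: True, v: True, q: False}
  {q: True, v: True, e: False}


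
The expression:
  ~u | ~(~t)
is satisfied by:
  {t: True, u: False}
  {u: False, t: False}
  {u: True, t: True}


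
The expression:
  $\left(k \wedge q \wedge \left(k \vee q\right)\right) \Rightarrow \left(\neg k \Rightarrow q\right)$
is always true.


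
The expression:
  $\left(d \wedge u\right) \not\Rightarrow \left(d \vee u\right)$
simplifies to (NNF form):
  $\text{False}$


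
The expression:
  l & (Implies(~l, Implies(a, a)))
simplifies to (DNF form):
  l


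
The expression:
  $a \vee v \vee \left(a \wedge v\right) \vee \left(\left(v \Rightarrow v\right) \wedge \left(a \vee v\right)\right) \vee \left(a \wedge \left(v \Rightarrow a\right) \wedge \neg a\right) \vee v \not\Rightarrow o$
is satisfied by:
  {a: True, v: True}
  {a: True, v: False}
  {v: True, a: False}


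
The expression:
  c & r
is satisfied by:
  {r: True, c: True}


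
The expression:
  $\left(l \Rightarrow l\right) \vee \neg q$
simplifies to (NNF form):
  $\text{True}$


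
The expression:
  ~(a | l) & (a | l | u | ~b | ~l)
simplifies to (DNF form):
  ~a & ~l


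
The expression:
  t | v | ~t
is always true.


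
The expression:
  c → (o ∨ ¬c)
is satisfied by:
  {o: True, c: False}
  {c: False, o: False}
  {c: True, o: True}


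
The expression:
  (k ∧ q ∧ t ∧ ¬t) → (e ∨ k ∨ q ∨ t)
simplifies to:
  True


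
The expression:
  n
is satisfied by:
  {n: True}


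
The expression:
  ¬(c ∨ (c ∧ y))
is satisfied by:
  {c: False}


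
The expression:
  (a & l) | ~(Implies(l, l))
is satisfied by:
  {a: True, l: True}


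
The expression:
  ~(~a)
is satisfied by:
  {a: True}


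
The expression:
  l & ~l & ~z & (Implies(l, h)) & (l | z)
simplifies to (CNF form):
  False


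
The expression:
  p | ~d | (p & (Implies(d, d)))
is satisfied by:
  {p: True, d: False}
  {d: False, p: False}
  {d: True, p: True}


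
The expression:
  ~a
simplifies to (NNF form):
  ~a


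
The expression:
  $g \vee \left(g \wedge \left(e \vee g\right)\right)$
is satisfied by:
  {g: True}


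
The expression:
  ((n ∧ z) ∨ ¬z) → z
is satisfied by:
  {z: True}


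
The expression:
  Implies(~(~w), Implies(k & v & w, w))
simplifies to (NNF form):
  True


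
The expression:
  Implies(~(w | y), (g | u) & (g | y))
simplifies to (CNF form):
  g | w | y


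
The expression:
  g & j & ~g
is never true.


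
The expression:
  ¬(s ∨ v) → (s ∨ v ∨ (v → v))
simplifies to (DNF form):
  True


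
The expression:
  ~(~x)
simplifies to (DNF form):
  x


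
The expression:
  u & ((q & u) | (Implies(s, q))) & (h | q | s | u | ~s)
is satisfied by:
  {u: True, q: True, s: False}
  {u: True, s: False, q: False}
  {u: True, q: True, s: True}


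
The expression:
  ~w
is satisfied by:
  {w: False}


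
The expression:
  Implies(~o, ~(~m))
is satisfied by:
  {o: True, m: True}
  {o: True, m: False}
  {m: True, o: False}


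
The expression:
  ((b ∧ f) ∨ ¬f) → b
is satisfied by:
  {b: True, f: True}
  {b: True, f: False}
  {f: True, b: False}


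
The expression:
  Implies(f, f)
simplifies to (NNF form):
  True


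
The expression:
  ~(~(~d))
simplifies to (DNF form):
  ~d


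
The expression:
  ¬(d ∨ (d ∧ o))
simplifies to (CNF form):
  ¬d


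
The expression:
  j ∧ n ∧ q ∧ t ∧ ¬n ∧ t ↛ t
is never true.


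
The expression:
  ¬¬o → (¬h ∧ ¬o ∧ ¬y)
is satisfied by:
  {o: False}


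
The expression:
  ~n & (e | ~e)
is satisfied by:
  {n: False}


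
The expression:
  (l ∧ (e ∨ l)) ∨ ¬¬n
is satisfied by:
  {n: True, l: True}
  {n: True, l: False}
  {l: True, n: False}


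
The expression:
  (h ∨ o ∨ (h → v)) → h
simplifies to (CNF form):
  h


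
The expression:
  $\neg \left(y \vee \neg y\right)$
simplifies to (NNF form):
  $\text{False}$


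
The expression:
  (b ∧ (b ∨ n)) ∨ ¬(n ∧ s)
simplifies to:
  b ∨ ¬n ∨ ¬s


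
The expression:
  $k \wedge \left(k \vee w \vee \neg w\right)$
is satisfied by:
  {k: True}


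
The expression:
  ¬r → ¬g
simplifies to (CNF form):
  r ∨ ¬g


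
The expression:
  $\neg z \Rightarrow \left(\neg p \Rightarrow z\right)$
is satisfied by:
  {z: True, p: True}
  {z: True, p: False}
  {p: True, z: False}


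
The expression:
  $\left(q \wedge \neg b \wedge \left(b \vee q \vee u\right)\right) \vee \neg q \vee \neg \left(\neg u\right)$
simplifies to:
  $u \vee \neg b \vee \neg q$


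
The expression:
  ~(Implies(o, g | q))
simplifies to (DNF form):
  o & ~g & ~q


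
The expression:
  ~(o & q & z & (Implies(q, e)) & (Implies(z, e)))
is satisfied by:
  {o: False, e: False, q: False, z: False}
  {z: True, o: False, e: False, q: False}
  {q: True, o: False, e: False, z: False}
  {z: True, q: True, o: False, e: False}
  {e: True, z: False, o: False, q: False}
  {z: True, e: True, o: False, q: False}
  {q: True, e: True, z: False, o: False}
  {z: True, q: True, e: True, o: False}
  {o: True, q: False, e: False, z: False}
  {z: True, o: True, q: False, e: False}
  {q: True, o: True, z: False, e: False}
  {z: True, q: True, o: True, e: False}
  {e: True, o: True, q: False, z: False}
  {z: True, e: True, o: True, q: False}
  {q: True, e: True, o: True, z: False}


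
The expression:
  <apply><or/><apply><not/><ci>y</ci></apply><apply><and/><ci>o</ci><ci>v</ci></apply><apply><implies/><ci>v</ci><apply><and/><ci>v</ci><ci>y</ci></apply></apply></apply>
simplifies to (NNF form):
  <true/>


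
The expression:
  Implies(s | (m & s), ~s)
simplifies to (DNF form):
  ~s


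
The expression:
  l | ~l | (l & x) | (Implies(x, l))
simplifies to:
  True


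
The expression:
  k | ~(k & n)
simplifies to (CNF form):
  True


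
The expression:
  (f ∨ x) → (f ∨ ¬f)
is always true.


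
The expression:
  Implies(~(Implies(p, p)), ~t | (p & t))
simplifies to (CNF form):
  True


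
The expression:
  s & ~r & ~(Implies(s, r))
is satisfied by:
  {s: True, r: False}


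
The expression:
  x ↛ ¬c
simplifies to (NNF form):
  c ∧ x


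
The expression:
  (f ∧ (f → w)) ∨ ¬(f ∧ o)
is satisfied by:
  {w: True, o: False, f: False}
  {w: False, o: False, f: False}
  {f: True, w: True, o: False}
  {f: True, w: False, o: False}
  {o: True, w: True, f: False}
  {o: True, w: False, f: False}
  {o: True, f: True, w: True}


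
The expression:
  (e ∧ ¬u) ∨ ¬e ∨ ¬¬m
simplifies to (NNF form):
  m ∨ ¬e ∨ ¬u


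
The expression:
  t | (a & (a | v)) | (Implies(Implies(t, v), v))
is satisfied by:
  {a: True, t: True, v: True}
  {a: True, t: True, v: False}
  {a: True, v: True, t: False}
  {a: True, v: False, t: False}
  {t: True, v: True, a: False}
  {t: True, v: False, a: False}
  {v: True, t: False, a: False}


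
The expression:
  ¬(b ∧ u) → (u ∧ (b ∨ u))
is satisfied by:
  {u: True}


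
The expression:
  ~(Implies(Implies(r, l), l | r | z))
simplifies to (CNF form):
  ~l & ~r & ~z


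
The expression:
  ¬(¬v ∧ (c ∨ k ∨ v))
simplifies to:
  v ∨ (¬c ∧ ¬k)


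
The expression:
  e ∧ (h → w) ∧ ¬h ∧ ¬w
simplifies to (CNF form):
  e ∧ ¬h ∧ ¬w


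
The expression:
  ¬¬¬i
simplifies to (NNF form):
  ¬i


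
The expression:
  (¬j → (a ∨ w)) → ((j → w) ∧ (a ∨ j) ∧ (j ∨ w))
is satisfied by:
  {w: True, j: True, a: True}
  {w: True, j: True, a: False}
  {w: True, a: True, j: False}
  {j: False, a: False, w: False}


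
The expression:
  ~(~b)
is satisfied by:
  {b: True}


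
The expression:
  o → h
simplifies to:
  h ∨ ¬o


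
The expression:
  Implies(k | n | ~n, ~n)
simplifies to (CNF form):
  ~n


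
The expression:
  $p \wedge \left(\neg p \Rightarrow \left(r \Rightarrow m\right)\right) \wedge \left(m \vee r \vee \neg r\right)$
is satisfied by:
  {p: True}


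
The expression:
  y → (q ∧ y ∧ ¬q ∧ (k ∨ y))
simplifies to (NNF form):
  ¬y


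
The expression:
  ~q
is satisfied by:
  {q: False}


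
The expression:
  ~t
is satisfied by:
  {t: False}


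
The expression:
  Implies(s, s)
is always true.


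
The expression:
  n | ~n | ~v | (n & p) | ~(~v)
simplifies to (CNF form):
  True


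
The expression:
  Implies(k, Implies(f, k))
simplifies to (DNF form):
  True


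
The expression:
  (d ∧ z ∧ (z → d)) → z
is always true.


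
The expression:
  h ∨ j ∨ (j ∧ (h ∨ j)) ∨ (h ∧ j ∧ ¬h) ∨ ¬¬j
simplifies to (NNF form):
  h ∨ j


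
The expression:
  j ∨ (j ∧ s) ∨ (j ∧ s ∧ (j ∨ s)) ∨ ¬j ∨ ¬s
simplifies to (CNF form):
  True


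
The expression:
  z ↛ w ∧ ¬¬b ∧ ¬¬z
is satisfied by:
  {z: True, b: True, w: False}


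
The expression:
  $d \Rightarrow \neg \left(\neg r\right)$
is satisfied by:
  {r: True, d: False}
  {d: False, r: False}
  {d: True, r: True}


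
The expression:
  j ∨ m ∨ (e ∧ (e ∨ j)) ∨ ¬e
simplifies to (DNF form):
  True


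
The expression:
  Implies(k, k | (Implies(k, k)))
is always true.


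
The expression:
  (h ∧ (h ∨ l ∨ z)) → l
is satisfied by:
  {l: True, h: False}
  {h: False, l: False}
  {h: True, l: True}


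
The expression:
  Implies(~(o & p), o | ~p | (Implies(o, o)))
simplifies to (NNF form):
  True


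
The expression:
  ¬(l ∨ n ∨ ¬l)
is never true.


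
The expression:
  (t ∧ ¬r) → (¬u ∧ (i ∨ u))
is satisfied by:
  {r: True, i: True, u: False, t: False}
  {r: True, i: False, u: False, t: False}
  {r: True, u: True, i: True, t: False}
  {r: True, u: True, i: False, t: False}
  {i: True, r: False, u: False, t: False}
  {r: False, i: False, u: False, t: False}
  {u: True, i: True, r: False, t: False}
  {u: True, r: False, i: False, t: False}
  {r: True, t: True, i: True, u: False}
  {r: True, t: True, i: False, u: False}
  {r: True, t: True, u: True, i: True}
  {r: True, t: True, u: True, i: False}
  {t: True, i: True, u: False, r: False}


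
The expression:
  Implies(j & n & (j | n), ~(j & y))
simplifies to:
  ~j | ~n | ~y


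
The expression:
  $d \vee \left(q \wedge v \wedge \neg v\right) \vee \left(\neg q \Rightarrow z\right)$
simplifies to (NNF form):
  $d \vee q \vee z$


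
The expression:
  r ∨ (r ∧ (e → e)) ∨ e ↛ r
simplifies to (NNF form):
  e ∨ r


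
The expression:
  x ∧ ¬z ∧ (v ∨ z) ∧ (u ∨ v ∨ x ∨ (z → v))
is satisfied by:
  {x: True, v: True, z: False}


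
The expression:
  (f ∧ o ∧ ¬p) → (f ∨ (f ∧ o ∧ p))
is always true.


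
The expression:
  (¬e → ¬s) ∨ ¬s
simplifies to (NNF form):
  e ∨ ¬s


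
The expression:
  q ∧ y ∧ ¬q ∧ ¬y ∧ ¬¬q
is never true.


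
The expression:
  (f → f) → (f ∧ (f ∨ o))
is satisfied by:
  {f: True}


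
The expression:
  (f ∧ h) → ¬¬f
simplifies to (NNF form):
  True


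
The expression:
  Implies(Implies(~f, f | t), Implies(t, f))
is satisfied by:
  {f: True, t: False}
  {t: False, f: False}
  {t: True, f: True}


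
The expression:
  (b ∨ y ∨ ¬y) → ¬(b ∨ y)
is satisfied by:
  {y: False, b: False}


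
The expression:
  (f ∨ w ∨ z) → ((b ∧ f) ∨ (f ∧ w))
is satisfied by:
  {b: True, f: True, w: True, z: False}
  {b: True, f: True, w: True, z: True}
  {b: True, f: True, z: False, w: False}
  {b: True, f: True, z: True, w: False}
  {f: True, w: True, z: False, b: False}
  {f: True, w: True, z: True, b: False}
  {b: True, z: False, w: False, f: False}
  {z: False, w: False, b: False, f: False}


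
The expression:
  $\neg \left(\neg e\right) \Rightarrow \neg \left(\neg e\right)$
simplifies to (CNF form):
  $\text{True}$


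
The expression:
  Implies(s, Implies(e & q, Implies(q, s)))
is always true.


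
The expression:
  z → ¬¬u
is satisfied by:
  {u: True, z: False}
  {z: False, u: False}
  {z: True, u: True}


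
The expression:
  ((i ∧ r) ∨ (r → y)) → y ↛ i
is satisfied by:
  {r: True, y: True, i: False}
  {r: True, y: False, i: False}
  {y: True, r: False, i: False}


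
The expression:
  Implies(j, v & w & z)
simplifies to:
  ~j | (v & w & z)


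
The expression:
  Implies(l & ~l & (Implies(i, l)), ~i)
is always true.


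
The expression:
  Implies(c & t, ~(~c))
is always true.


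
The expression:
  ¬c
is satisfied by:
  {c: False}


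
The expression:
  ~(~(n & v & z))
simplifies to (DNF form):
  n & v & z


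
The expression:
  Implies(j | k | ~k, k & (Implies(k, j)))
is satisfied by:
  {j: True, k: True}


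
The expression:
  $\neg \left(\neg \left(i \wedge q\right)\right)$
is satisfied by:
  {i: True, q: True}


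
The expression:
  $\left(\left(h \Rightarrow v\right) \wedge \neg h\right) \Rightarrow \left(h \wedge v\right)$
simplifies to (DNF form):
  $h$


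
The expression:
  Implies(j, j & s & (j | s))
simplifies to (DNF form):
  s | ~j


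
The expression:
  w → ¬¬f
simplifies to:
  f ∨ ¬w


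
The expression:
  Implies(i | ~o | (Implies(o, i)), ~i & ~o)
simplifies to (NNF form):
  ~i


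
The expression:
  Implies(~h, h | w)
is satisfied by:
  {h: True, w: True}
  {h: True, w: False}
  {w: True, h: False}


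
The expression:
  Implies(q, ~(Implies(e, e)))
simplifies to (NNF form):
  ~q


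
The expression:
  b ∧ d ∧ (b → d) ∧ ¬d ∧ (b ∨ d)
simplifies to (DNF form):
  False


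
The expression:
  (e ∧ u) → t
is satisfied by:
  {t: True, u: False, e: False}
  {u: False, e: False, t: False}
  {t: True, e: True, u: False}
  {e: True, u: False, t: False}
  {t: True, u: True, e: False}
  {u: True, t: False, e: False}
  {t: True, e: True, u: True}


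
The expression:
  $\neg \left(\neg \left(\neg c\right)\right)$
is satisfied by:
  {c: False}


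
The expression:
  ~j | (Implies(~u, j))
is always true.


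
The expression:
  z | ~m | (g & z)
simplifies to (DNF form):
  z | ~m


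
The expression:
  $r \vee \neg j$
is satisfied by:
  {r: True, j: False}
  {j: False, r: False}
  {j: True, r: True}


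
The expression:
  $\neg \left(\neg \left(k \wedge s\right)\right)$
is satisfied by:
  {s: True, k: True}


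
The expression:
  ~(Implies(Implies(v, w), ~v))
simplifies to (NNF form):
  v & w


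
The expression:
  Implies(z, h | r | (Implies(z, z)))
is always true.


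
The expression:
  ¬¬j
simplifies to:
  j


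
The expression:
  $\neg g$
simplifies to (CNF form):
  $\neg g$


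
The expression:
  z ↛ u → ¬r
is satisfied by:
  {u: True, z: False, r: False}
  {u: False, z: False, r: False}
  {r: True, u: True, z: False}
  {r: True, u: False, z: False}
  {z: True, u: True, r: False}
  {z: True, u: False, r: False}
  {z: True, r: True, u: True}


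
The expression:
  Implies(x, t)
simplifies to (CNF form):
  t | ~x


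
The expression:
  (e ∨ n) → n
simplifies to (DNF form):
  n ∨ ¬e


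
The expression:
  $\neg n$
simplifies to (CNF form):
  $\neg n$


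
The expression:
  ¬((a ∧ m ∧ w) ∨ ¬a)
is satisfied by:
  {a: True, w: False, m: False}
  {a: True, m: True, w: False}
  {a: True, w: True, m: False}


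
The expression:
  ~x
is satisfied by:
  {x: False}


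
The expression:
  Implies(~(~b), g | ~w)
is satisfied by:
  {g: True, w: False, b: False}
  {w: False, b: False, g: False}
  {b: True, g: True, w: False}
  {b: True, w: False, g: False}
  {g: True, w: True, b: False}
  {w: True, g: False, b: False}
  {b: True, w: True, g: True}


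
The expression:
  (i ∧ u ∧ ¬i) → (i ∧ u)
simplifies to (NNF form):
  True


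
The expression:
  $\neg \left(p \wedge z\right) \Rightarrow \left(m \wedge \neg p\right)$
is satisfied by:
  {z: True, m: True, p: False}
  {m: True, p: False, z: False}
  {z: True, p: True, m: True}
  {z: True, p: True, m: False}


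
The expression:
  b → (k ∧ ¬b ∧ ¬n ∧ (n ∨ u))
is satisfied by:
  {b: False}


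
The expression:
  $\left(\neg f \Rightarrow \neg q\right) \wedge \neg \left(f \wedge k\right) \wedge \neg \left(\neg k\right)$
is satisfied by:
  {k: True, q: False, f: False}


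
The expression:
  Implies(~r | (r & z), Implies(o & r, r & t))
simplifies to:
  t | ~o | ~r | ~z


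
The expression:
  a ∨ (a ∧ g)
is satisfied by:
  {a: True}


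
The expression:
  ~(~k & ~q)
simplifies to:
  k | q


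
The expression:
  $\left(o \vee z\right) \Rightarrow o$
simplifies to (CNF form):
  $o \vee \neg z$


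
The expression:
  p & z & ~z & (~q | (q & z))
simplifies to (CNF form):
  False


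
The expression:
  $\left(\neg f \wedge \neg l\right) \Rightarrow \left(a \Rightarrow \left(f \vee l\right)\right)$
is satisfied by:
  {l: True, f: True, a: False}
  {l: True, f: False, a: False}
  {f: True, l: False, a: False}
  {l: False, f: False, a: False}
  {a: True, l: True, f: True}
  {a: True, l: True, f: False}
  {a: True, f: True, l: False}


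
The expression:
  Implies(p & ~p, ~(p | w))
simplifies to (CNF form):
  True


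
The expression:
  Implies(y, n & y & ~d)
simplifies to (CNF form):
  (n | ~y) & (~d | ~y)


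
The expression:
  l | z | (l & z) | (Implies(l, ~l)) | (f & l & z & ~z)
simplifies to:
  True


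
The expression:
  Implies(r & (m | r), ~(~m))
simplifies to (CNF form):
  m | ~r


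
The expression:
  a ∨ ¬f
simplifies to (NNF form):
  a ∨ ¬f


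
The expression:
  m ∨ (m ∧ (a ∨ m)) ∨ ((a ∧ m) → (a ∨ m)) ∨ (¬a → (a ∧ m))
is always true.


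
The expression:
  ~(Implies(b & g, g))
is never true.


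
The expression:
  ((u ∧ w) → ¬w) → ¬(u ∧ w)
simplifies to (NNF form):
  True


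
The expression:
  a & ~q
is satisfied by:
  {a: True, q: False}


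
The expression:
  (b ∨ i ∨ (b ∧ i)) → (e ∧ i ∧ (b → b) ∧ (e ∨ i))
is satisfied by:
  {e: True, b: False, i: False}
  {e: False, b: False, i: False}
  {i: True, e: True, b: False}
  {b: True, i: True, e: True}


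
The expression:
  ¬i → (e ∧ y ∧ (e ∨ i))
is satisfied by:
  {i: True, y: True, e: True}
  {i: True, y: True, e: False}
  {i: True, e: True, y: False}
  {i: True, e: False, y: False}
  {y: True, e: True, i: False}


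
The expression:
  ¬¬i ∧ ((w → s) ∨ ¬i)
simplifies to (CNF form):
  i ∧ (s ∨ ¬w)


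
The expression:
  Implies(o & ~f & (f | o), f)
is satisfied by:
  {f: True, o: False}
  {o: False, f: False}
  {o: True, f: True}


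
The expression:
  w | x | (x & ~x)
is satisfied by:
  {x: True, w: True}
  {x: True, w: False}
  {w: True, x: False}


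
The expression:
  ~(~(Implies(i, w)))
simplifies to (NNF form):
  w | ~i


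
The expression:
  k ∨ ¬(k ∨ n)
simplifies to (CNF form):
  k ∨ ¬n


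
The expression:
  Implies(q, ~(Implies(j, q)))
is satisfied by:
  {q: False}


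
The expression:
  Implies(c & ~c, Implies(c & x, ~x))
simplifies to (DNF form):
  True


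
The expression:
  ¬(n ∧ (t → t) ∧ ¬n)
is always true.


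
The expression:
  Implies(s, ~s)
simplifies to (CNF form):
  ~s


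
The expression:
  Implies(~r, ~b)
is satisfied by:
  {r: True, b: False}
  {b: False, r: False}
  {b: True, r: True}


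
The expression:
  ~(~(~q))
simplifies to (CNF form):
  ~q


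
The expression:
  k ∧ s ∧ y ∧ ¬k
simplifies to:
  False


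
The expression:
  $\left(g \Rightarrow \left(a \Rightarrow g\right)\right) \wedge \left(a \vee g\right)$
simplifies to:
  $a \vee g$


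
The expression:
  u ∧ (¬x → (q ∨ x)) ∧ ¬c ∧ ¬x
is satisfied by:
  {u: True, q: True, x: False, c: False}


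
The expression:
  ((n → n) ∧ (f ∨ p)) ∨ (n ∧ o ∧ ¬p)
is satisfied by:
  {n: True, p: True, f: True, o: True}
  {n: True, p: True, f: True, o: False}
  {p: True, f: True, o: True, n: False}
  {p: True, f: True, o: False, n: False}
  {n: True, p: True, o: True, f: False}
  {n: True, p: True, o: False, f: False}
  {p: True, o: True, f: False, n: False}
  {p: True, o: False, f: False, n: False}
  {n: True, f: True, o: True, p: False}
  {n: True, f: True, o: False, p: False}
  {f: True, o: True, p: False, n: False}
  {f: True, p: False, o: False, n: False}
  {n: True, o: True, p: False, f: False}


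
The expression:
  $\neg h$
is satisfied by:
  {h: False}


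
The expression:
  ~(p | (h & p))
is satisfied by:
  {p: False}


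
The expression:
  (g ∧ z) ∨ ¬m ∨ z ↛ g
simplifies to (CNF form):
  z ∨ ¬m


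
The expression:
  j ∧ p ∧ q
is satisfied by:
  {p: True, j: True, q: True}


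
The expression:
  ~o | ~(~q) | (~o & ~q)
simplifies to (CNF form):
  q | ~o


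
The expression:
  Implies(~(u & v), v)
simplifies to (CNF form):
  v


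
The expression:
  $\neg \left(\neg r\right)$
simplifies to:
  $r$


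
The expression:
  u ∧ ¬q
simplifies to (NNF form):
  u ∧ ¬q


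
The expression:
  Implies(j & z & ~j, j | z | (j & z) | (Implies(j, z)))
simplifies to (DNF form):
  True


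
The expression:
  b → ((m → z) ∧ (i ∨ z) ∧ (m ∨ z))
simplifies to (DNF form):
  z ∨ ¬b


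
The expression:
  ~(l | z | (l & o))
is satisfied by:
  {z: False, l: False}


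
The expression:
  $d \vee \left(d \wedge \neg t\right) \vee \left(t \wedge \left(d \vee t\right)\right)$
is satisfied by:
  {d: True, t: True}
  {d: True, t: False}
  {t: True, d: False}


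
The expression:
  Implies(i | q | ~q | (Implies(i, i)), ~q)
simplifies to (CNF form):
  ~q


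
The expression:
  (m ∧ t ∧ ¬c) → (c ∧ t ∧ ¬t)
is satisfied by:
  {c: True, m: False, t: False}
  {m: False, t: False, c: False}
  {c: True, t: True, m: False}
  {t: True, m: False, c: False}
  {c: True, m: True, t: False}
  {m: True, c: False, t: False}
  {c: True, t: True, m: True}


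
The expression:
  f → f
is always true.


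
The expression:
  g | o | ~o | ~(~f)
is always true.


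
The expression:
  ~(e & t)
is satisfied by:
  {e: False, t: False}
  {t: True, e: False}
  {e: True, t: False}


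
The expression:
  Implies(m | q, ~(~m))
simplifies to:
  m | ~q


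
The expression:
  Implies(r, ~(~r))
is always true.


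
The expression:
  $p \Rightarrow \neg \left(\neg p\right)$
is always true.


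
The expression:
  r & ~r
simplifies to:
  False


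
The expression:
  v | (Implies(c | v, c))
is always true.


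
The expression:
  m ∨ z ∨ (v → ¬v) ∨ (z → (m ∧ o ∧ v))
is always true.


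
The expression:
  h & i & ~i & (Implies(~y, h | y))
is never true.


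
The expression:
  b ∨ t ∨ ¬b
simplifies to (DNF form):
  True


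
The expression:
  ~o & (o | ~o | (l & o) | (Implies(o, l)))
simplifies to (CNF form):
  ~o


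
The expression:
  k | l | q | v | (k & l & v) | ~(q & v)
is always true.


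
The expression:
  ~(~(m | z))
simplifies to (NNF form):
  m | z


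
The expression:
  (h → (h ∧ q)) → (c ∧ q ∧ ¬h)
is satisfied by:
  {h: True, c: True, q: False}
  {h: True, c: False, q: False}
  {q: True, c: True, h: False}


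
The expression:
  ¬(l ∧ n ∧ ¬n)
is always true.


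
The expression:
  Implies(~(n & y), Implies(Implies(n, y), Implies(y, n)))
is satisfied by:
  {n: True, y: False}
  {y: False, n: False}
  {y: True, n: True}


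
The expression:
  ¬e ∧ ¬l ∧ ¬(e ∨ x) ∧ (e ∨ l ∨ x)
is never true.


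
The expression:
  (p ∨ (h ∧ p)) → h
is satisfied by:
  {h: True, p: False}
  {p: False, h: False}
  {p: True, h: True}


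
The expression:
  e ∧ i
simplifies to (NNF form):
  e ∧ i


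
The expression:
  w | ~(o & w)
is always true.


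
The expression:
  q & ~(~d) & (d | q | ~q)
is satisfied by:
  {d: True, q: True}


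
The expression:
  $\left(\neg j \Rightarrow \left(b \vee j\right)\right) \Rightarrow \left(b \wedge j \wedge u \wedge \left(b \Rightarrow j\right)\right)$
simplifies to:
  $\left(b \vee \neg j\right) \wedge \left(j \vee \neg b\right) \wedge \left(u \vee \neg j\right)$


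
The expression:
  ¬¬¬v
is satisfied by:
  {v: False}


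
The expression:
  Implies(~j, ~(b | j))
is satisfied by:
  {j: True, b: False}
  {b: False, j: False}
  {b: True, j: True}


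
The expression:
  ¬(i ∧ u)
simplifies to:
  ¬i ∨ ¬u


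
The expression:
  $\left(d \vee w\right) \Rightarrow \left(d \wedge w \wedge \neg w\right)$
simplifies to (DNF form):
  $\neg d \wedge \neg w$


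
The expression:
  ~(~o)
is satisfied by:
  {o: True}


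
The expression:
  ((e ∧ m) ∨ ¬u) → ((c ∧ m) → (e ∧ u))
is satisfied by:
  {u: True, m: False, c: False}
  {m: False, c: False, u: False}
  {c: True, u: True, m: False}
  {c: True, m: False, u: False}
  {u: True, m: True, c: False}
  {m: True, u: False, c: False}
  {c: True, m: True, u: True}


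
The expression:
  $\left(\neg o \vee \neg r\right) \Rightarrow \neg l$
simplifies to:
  $\left(o \wedge r\right) \vee \neg l$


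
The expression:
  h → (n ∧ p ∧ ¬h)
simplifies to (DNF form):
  ¬h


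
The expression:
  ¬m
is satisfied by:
  {m: False}


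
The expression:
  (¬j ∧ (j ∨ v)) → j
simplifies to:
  j ∨ ¬v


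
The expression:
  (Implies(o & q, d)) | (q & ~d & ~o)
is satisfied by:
  {d: True, o: False, q: False}
  {o: False, q: False, d: False}
  {d: True, q: True, o: False}
  {q: True, o: False, d: False}
  {d: True, o: True, q: False}
  {o: True, d: False, q: False}
  {d: True, q: True, o: True}


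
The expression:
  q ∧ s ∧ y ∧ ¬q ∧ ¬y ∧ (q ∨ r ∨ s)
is never true.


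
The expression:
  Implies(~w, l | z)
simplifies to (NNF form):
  l | w | z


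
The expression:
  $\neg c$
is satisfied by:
  {c: False}


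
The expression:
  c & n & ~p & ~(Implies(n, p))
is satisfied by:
  {c: True, n: True, p: False}


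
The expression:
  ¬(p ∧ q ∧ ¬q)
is always true.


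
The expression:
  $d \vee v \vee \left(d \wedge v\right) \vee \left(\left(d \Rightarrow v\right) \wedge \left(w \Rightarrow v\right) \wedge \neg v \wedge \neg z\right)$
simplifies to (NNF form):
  $d \vee v \vee \left(\neg w \wedge \neg z\right)$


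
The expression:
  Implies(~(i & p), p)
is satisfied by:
  {p: True}


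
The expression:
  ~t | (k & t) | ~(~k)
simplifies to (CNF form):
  k | ~t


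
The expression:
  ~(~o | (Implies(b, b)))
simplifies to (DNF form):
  False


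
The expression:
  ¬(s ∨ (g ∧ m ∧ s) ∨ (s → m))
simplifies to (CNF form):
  False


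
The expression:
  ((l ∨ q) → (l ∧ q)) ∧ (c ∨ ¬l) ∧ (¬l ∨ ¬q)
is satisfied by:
  {q: False, l: False}


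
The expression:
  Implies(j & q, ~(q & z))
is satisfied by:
  {q: False, z: False, j: False}
  {j: True, q: False, z: False}
  {z: True, q: False, j: False}
  {j: True, z: True, q: False}
  {q: True, j: False, z: False}
  {j: True, q: True, z: False}
  {z: True, q: True, j: False}


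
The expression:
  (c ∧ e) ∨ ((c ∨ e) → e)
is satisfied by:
  {e: True, c: False}
  {c: False, e: False}
  {c: True, e: True}


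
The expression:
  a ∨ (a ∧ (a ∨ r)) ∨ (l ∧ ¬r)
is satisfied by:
  {a: True, l: True, r: False}
  {a: True, l: False, r: False}
  {r: True, a: True, l: True}
  {r: True, a: True, l: False}
  {l: True, r: False, a: False}


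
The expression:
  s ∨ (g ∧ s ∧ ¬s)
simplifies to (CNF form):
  s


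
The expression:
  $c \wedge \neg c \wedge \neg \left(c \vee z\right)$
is never true.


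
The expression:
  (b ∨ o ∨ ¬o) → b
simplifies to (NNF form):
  b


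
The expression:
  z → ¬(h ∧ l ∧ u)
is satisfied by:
  {l: False, u: False, z: False, h: False}
  {h: True, l: False, u: False, z: False}
  {z: True, l: False, u: False, h: False}
  {h: True, z: True, l: False, u: False}
  {u: True, h: False, l: False, z: False}
  {h: True, u: True, l: False, z: False}
  {z: True, u: True, h: False, l: False}
  {h: True, z: True, u: True, l: False}
  {l: True, z: False, u: False, h: False}
  {h: True, l: True, z: False, u: False}
  {z: True, l: True, h: False, u: False}
  {h: True, z: True, l: True, u: False}
  {u: True, l: True, z: False, h: False}
  {h: True, u: True, l: True, z: False}
  {z: True, u: True, l: True, h: False}


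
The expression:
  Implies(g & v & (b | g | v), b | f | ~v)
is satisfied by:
  {b: True, f: True, v: False, g: False}
  {b: True, f: False, v: False, g: False}
  {f: True, b: False, v: False, g: False}
  {b: False, f: False, v: False, g: False}
  {g: True, b: True, f: True, v: False}
  {g: True, b: True, f: False, v: False}
  {g: True, f: True, b: False, v: False}
  {g: True, f: False, b: False, v: False}
  {b: True, v: True, f: True, g: False}
  {b: True, v: True, f: False, g: False}
  {v: True, f: True, b: False, g: False}
  {v: True, b: False, f: False, g: False}
  {g: True, v: True, b: True, f: True}
  {g: True, v: True, b: True, f: False}
  {g: True, v: True, f: True, b: False}


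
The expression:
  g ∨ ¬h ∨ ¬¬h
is always true.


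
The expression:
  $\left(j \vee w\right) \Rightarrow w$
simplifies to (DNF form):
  $w \vee \neg j$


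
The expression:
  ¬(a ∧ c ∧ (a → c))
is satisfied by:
  {c: False, a: False}
  {a: True, c: False}
  {c: True, a: False}


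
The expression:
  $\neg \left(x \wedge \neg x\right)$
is always true.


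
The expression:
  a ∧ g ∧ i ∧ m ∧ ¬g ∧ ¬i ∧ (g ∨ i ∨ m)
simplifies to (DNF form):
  False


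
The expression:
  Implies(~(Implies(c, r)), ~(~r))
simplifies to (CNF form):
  r | ~c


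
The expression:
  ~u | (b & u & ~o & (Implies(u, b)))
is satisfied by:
  {b: True, o: False, u: False}
  {o: False, u: False, b: False}
  {b: True, o: True, u: False}
  {o: True, b: False, u: False}
  {u: True, b: True, o: False}


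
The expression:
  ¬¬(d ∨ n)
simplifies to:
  d ∨ n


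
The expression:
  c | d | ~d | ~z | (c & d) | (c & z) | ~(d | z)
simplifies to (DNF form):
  True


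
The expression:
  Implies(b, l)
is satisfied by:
  {l: True, b: False}
  {b: False, l: False}
  {b: True, l: True}


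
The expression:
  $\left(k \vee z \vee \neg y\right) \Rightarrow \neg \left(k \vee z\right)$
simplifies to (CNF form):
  $\neg k \wedge \neg z$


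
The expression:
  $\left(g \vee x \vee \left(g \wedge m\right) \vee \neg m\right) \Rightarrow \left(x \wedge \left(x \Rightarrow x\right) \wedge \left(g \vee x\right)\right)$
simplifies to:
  $x \vee \left(m \wedge \neg g\right)$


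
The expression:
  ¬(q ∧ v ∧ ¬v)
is always true.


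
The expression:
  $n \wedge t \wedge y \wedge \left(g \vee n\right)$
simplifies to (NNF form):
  $n \wedge t \wedge y$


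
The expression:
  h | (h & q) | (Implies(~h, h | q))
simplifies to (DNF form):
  h | q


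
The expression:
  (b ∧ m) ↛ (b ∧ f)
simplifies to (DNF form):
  b ∧ m ∧ ¬f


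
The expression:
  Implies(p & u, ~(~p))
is always true.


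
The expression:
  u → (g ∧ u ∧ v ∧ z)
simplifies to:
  (g ∧ v ∧ z) ∨ ¬u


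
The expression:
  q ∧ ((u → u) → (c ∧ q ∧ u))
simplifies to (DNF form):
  c ∧ q ∧ u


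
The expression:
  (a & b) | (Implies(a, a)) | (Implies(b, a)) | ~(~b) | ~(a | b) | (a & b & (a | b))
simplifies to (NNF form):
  True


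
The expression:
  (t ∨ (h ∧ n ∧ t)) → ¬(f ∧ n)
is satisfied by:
  {t: False, n: False, f: False}
  {f: True, t: False, n: False}
  {n: True, t: False, f: False}
  {f: True, n: True, t: False}
  {t: True, f: False, n: False}
  {f: True, t: True, n: False}
  {n: True, t: True, f: False}


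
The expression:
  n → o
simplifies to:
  o ∨ ¬n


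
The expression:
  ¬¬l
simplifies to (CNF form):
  l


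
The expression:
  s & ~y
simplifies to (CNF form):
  s & ~y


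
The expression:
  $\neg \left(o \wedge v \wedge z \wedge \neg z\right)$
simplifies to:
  $\text{True}$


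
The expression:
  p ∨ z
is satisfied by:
  {z: True, p: True}
  {z: True, p: False}
  {p: True, z: False}


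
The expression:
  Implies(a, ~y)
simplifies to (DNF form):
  ~a | ~y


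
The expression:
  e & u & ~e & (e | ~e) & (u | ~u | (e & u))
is never true.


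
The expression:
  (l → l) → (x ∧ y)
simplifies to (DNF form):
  x ∧ y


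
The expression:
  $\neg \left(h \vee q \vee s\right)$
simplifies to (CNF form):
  $\neg h \wedge \neg q \wedge \neg s$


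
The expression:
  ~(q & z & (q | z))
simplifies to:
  ~q | ~z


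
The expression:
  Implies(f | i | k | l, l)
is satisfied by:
  {l: True, i: False, k: False, f: False}
  {f: True, l: True, i: False, k: False}
  {l: True, k: True, i: False, f: False}
  {f: True, l: True, k: True, i: False}
  {l: True, i: True, k: False, f: False}
  {l: True, f: True, i: True, k: False}
  {l: True, k: True, i: True, f: False}
  {f: True, l: True, k: True, i: True}
  {f: False, i: False, k: False, l: False}


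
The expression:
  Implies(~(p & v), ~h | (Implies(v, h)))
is always true.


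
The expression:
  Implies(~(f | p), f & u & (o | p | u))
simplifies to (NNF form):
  f | p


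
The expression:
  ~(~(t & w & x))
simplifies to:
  t & w & x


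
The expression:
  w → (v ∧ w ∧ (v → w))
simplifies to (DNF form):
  v ∨ ¬w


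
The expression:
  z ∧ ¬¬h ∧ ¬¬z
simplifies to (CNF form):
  h ∧ z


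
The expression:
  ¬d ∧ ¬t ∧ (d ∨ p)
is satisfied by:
  {p: True, d: False, t: False}


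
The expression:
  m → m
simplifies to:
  True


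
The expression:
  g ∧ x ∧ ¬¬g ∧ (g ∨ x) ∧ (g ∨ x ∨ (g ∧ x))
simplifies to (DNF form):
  g ∧ x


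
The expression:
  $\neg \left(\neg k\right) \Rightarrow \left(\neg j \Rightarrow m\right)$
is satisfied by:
  {m: True, j: True, k: False}
  {m: True, j: False, k: False}
  {j: True, m: False, k: False}
  {m: False, j: False, k: False}
  {m: True, k: True, j: True}
  {m: True, k: True, j: False}
  {k: True, j: True, m: False}


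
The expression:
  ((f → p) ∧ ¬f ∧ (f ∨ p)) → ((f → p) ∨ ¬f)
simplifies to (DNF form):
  True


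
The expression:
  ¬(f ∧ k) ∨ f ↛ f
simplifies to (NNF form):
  ¬f ∨ ¬k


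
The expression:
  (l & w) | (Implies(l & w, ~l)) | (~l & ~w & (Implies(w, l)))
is always true.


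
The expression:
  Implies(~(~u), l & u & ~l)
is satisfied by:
  {u: False}


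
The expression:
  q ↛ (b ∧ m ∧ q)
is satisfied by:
  {q: True, m: False, b: False}
  {b: True, q: True, m: False}
  {m: True, q: True, b: False}


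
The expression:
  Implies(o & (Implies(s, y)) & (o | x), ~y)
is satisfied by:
  {o: False, y: False}
  {y: True, o: False}
  {o: True, y: False}


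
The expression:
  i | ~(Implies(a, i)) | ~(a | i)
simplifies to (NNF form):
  True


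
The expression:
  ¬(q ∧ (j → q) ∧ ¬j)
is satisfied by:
  {j: True, q: False}
  {q: False, j: False}
  {q: True, j: True}


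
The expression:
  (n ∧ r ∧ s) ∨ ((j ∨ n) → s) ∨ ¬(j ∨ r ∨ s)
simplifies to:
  s ∨ (¬j ∧ ¬n) ∨ (¬j ∧ ¬r)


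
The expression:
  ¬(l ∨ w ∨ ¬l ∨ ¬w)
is never true.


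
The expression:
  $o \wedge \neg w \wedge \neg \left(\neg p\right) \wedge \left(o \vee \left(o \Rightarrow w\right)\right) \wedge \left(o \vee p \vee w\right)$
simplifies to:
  $o \wedge p \wedge \neg w$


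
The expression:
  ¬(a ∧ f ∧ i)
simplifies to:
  ¬a ∨ ¬f ∨ ¬i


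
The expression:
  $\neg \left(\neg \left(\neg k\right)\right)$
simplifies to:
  $\neg k$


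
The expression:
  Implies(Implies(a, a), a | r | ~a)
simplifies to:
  True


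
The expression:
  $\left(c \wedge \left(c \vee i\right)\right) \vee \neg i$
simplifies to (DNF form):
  $c \vee \neg i$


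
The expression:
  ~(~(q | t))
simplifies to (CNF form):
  q | t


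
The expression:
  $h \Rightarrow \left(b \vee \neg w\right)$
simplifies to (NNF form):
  $b \vee \neg h \vee \neg w$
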